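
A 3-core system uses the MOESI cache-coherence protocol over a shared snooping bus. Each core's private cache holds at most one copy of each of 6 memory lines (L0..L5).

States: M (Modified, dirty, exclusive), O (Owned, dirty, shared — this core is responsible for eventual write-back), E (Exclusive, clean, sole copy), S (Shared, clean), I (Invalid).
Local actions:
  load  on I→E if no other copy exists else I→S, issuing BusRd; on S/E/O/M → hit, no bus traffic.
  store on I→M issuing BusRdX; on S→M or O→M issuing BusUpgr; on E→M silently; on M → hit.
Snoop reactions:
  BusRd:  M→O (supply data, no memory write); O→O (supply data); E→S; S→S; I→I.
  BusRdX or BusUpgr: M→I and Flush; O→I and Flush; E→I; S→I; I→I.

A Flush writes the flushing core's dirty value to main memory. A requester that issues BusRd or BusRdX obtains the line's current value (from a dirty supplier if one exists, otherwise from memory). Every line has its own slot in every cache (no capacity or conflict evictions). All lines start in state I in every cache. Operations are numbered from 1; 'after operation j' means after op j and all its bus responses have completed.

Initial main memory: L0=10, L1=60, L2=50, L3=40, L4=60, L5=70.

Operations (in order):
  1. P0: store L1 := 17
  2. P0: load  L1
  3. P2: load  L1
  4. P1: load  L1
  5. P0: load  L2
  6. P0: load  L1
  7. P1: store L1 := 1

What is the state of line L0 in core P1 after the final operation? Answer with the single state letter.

  op1 P0: store L1 := 17 → M/I/I on L1; bus BusRdX; mem=60
  op2 P0: load  L1 → M/I/I on L1; bus (none); mem=60
  op3 P2: load  L1 → O/I/S on L1; bus BusRd; mem=60
  op4 P1: load  L1 → O/S/S on L1; bus BusRd; mem=60
  op5 P0: load  L2 → E/I/I on L2; bus BusRd; mem=50
  op6 P0: load  L1 → O/S/S on L1; bus (none); mem=60
  op7 P1: store L1 := 1 → I/M/I on L1; bus BusUpgr Flush; mem=17

state = I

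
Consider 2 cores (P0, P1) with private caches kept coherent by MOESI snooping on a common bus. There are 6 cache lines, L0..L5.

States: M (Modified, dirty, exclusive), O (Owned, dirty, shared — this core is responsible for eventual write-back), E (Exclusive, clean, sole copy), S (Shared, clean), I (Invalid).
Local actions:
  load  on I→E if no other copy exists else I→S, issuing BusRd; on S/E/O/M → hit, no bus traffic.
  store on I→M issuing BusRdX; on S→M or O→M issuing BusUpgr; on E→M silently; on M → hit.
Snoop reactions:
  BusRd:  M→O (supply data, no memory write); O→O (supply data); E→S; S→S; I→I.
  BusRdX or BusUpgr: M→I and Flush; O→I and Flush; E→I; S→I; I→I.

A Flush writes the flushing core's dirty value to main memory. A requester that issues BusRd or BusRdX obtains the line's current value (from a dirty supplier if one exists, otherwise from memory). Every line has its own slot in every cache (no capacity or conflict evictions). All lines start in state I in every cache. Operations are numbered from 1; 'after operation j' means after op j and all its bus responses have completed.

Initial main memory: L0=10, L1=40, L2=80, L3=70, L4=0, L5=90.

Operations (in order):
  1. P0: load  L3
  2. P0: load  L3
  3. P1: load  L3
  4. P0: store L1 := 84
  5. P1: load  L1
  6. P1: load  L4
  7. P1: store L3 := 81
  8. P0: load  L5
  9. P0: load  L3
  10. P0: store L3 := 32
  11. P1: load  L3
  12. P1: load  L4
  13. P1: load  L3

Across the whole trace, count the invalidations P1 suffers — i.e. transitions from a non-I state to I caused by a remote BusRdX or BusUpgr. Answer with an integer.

1. P0: load  L3  bus=[BusRd]  L3: P0=E P1=I  mem[L3]=70
2. P0: load  L3  bus=[-]  L3: P0=E P1=I  mem[L3]=70
3. P1: load  L3  bus=[BusRd]  L3: P0=S P1=S  mem[L3]=70
4. P0: store L1 := 84  bus=[BusRdX]  L1: P0=M P1=I  mem[L1]=40
5. P1: load  L1  bus=[BusRd]  L1: P0=O P1=S  mem[L1]=40
6. P1: load  L4  bus=[BusRd]  L4: P0=I P1=E  mem[L4]=0
7. P1: store L3 := 81  bus=[BusUpgr]  L3: P0=I P1=M  mem[L3]=70
8. P0: load  L5  bus=[BusRd]  L5: P0=E P1=I  mem[L5]=90
9. P0: load  L3  bus=[BusRd]  L3: P0=S P1=O  mem[L3]=70
10. P0: store L3 := 32  bus=[BusUpgr,Flush]  L3: P0=M P1=I  mem[L3]=81
11. P1: load  L3  bus=[BusRd]  L3: P0=O P1=S  mem[L3]=81
12. P1: load  L4  bus=[-]  L4: P0=I P1=E  mem[L4]=0
13. P1: load  L3  bus=[-]  L3: P0=O P1=S  mem[L3]=81

invalidations = 1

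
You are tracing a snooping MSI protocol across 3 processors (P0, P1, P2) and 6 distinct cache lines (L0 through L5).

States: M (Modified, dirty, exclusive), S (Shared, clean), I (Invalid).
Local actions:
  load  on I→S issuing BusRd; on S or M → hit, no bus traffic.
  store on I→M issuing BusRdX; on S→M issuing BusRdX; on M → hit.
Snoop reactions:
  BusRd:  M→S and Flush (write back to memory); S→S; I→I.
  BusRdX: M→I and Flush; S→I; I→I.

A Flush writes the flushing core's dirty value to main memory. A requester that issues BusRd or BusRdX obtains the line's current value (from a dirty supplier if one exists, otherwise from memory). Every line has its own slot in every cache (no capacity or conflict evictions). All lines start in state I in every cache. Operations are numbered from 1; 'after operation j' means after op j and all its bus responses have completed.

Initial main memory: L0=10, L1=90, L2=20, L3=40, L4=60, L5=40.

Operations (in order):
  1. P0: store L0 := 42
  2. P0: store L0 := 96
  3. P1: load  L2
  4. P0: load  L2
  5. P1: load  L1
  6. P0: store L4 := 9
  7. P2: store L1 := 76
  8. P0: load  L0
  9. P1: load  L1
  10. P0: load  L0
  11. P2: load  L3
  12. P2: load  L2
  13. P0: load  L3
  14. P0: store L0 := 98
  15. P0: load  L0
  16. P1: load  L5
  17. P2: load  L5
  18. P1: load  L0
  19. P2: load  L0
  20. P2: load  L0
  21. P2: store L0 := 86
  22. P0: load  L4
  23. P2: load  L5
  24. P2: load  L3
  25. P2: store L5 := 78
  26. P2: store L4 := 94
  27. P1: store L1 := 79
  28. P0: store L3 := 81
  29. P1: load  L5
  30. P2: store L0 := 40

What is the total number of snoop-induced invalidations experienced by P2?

invalidations = 2

  op1 P0: store L0 := 42 → M/I/I on L0; bus BusRdX; mem=10
  op2 P0: store L0 := 96 → M/I/I on L0; bus (none); mem=10
  op3 P1: load  L2 → I/S/I on L2; bus BusRd; mem=20
  op4 P0: load  L2 → S/S/I on L2; bus BusRd; mem=20
  op5 P1: load  L1 → I/S/I on L1; bus BusRd; mem=90
  op6 P0: store L4 := 9 → M/I/I on L4; bus BusRdX; mem=60
  op7 P2: store L1 := 76 → I/I/M on L1; bus BusRdX; mem=90
  op8 P0: load  L0 → M/I/I on L0; bus (none); mem=10
  op9 P1: load  L1 → I/S/S on L1; bus BusRd Flush; mem=76
  op10 P0: load  L0 → M/I/I on L0; bus (none); mem=10
  op11 P2: load  L3 → I/I/S on L3; bus BusRd; mem=40
  op12 P2: load  L2 → S/S/S on L2; bus BusRd; mem=20
  op13 P0: load  L3 → S/I/S on L3; bus BusRd; mem=40
  op14 P0: store L0 := 98 → M/I/I on L0; bus (none); mem=10
  op15 P0: load  L0 → M/I/I on L0; bus (none); mem=10
  op16 P1: load  L5 → I/S/I on L5; bus BusRd; mem=40
  op17 P2: load  L5 → I/S/S on L5; bus BusRd; mem=40
  op18 P1: load  L0 → S/S/I on L0; bus BusRd Flush; mem=98
  op19 P2: load  L0 → S/S/S on L0; bus BusRd; mem=98
  op20 P2: load  L0 → S/S/S on L0; bus (none); mem=98
  op21 P2: store L0 := 86 → I/I/M on L0; bus BusRdX; mem=98
  op22 P0: load  L4 → M/I/I on L4; bus (none); mem=60
  op23 P2: load  L5 → I/S/S on L5; bus (none); mem=40
  op24 P2: load  L3 → S/I/S on L3; bus (none); mem=40
  op25 P2: store L5 := 78 → I/I/M on L5; bus BusRdX; mem=40
  op26 P2: store L4 := 94 → I/I/M on L4; bus BusRdX Flush; mem=9
  op27 P1: store L1 := 79 → I/M/I on L1; bus BusRdX; mem=76
  op28 P0: store L3 := 81 → M/I/I on L3; bus BusRdX; mem=40
  op29 P1: load  L5 → I/S/S on L5; bus BusRd Flush; mem=78
  op30 P2: store L0 := 40 → I/I/M on L0; bus (none); mem=98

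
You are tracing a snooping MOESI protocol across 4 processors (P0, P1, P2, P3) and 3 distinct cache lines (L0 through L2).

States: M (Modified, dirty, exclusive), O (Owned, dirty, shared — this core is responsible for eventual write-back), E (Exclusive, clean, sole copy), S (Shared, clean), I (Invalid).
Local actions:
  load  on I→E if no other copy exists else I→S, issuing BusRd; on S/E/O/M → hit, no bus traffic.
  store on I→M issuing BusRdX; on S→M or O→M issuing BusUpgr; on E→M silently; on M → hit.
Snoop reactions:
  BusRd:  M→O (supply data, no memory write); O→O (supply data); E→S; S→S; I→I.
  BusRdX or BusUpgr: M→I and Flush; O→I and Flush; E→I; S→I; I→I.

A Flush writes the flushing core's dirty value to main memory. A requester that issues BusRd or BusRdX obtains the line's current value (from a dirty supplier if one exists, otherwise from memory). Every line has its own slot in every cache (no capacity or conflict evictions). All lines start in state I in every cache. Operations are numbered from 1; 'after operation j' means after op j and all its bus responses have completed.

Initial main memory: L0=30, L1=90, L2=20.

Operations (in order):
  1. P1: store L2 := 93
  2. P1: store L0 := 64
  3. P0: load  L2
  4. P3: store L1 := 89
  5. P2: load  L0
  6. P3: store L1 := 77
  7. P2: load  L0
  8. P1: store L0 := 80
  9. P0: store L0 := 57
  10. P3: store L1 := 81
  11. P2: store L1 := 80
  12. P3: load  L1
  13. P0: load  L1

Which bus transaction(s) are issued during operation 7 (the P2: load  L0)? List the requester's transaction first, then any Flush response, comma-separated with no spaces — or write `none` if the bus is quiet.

bus = none

  op1 P1: store L2 := 93 → I/M/I/I on L2; bus BusRdX; mem=20
  op2 P1: store L0 := 64 → I/M/I/I on L0; bus BusRdX; mem=30
  op3 P0: load  L2 → S/O/I/I on L2; bus BusRd; mem=20
  op4 P3: store L1 := 89 → I/I/I/M on L1; bus BusRdX; mem=90
  op5 P2: load  L0 → I/O/S/I on L0; bus BusRd; mem=30
  op6 P3: store L1 := 77 → I/I/I/M on L1; bus (none); mem=90
  op7 P2: load  L0 → I/O/S/I on L0; bus (none); mem=30
  op8 P1: store L0 := 80 → I/M/I/I on L0; bus BusUpgr; mem=30
  op9 P0: store L0 := 57 → M/I/I/I on L0; bus BusRdX Flush; mem=80
  op10 P3: store L1 := 81 → I/I/I/M on L1; bus (none); mem=90
  op11 P2: store L1 := 80 → I/I/M/I on L1; bus BusRdX Flush; mem=81
  op12 P3: load  L1 → I/I/O/S on L1; bus BusRd; mem=81
  op13 P0: load  L1 → S/I/O/S on L1; bus BusRd; mem=81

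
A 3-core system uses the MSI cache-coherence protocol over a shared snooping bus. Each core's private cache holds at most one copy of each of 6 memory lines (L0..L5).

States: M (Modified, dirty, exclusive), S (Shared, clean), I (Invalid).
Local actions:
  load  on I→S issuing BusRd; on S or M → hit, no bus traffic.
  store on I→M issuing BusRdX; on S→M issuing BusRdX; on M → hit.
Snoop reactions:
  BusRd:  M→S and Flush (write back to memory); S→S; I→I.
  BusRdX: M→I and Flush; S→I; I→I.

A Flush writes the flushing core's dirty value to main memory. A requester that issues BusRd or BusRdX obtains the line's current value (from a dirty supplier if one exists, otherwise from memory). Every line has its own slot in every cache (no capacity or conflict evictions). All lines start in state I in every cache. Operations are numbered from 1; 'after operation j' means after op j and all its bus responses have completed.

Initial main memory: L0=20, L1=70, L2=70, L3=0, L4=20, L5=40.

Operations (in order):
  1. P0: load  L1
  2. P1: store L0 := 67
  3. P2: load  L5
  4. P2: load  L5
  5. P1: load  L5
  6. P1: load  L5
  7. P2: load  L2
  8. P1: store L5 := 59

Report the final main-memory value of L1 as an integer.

memory[L1] = 70

step 1: P0: load  L1  ⟶  SII  (L1)  txn=BusRd  M[L1]=70
step 2: P1: store L0 := 67  ⟶  IMI  (L0)  txn=BusRdX  M[L0]=20
step 3: P2: load  L5  ⟶  IIS  (L5)  txn=BusRd  M[L5]=40
step 4: P2: load  L5  ⟶  IIS  (L5)  txn=∅  M[L5]=40
step 5: P1: load  L5  ⟶  ISS  (L5)  txn=BusRd  M[L5]=40
step 6: P1: load  L5  ⟶  ISS  (L5)  txn=∅  M[L5]=40
step 7: P2: load  L2  ⟶  IIS  (L2)  txn=BusRd  M[L2]=70
step 8: P1: store L5 := 59  ⟶  IMI  (L5)  txn=BusRdX  M[L5]=40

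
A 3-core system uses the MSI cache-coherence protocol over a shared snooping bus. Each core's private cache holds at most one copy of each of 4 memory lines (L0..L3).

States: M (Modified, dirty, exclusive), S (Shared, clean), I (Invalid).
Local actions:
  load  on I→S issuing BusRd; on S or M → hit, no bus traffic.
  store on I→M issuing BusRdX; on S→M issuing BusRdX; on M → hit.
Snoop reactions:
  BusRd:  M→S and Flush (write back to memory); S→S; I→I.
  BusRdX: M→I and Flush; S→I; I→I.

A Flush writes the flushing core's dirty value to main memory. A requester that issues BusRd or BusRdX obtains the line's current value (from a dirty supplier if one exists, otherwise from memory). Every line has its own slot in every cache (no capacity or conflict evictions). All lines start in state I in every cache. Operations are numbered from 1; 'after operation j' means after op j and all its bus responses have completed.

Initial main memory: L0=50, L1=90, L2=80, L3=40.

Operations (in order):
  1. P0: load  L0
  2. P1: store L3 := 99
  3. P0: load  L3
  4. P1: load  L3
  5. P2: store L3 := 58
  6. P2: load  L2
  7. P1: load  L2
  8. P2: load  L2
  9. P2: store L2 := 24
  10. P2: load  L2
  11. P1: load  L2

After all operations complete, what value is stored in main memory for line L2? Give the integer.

memory[L2] = 24

1. P0: load  L0  bus=[BusRd]  L0: P0=S P1=I P2=I  mem[L0]=50
2. P1: store L3 := 99  bus=[BusRdX]  L3: P0=I P1=M P2=I  mem[L3]=40
3. P0: load  L3  bus=[BusRd,Flush]  L3: P0=S P1=S P2=I  mem[L3]=99
4. P1: load  L3  bus=[-]  L3: P0=S P1=S P2=I  mem[L3]=99
5. P2: store L3 := 58  bus=[BusRdX]  L3: P0=I P1=I P2=M  mem[L3]=99
6. P2: load  L2  bus=[BusRd]  L2: P0=I P1=I P2=S  mem[L2]=80
7. P1: load  L2  bus=[BusRd]  L2: P0=I P1=S P2=S  mem[L2]=80
8. P2: load  L2  bus=[-]  L2: P0=I P1=S P2=S  mem[L2]=80
9. P2: store L2 := 24  bus=[BusRdX]  L2: P0=I P1=I P2=M  mem[L2]=80
10. P2: load  L2  bus=[-]  L2: P0=I P1=I P2=M  mem[L2]=80
11. P1: load  L2  bus=[BusRd,Flush]  L2: P0=I P1=S P2=S  mem[L2]=24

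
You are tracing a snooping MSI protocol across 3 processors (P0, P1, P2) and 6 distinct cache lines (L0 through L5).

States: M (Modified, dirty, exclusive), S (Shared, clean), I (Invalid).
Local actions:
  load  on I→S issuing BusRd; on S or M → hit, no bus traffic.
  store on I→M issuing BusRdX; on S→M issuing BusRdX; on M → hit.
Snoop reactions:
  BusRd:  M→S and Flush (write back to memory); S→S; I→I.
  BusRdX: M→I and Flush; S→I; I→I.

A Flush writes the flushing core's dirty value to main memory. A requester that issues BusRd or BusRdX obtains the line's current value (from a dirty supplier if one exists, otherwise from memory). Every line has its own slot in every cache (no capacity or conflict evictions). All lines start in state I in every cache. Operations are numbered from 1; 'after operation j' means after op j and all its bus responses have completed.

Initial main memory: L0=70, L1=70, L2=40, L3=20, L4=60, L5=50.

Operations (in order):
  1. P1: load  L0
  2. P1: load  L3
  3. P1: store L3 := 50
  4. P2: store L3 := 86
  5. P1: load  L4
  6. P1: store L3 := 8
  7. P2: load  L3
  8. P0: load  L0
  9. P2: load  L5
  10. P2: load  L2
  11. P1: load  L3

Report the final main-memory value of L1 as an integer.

memory[L1] = 70

step 1: P1: load  L0  ⟶  ISI  (L0)  txn=BusRd  M[L0]=70
step 2: P1: load  L3  ⟶  ISI  (L3)  txn=BusRd  M[L3]=20
step 3: P1: store L3 := 50  ⟶  IMI  (L3)  txn=BusRdX  M[L3]=20
step 4: P2: store L3 := 86  ⟶  IIM  (L3)  txn=BusRdX+Flush  M[L3]=50
step 5: P1: load  L4  ⟶  ISI  (L4)  txn=BusRd  M[L4]=60
step 6: P1: store L3 := 8  ⟶  IMI  (L3)  txn=BusRdX+Flush  M[L3]=86
step 7: P2: load  L3  ⟶  ISS  (L3)  txn=BusRd+Flush  M[L3]=8
step 8: P0: load  L0  ⟶  SSI  (L0)  txn=BusRd  M[L0]=70
step 9: P2: load  L5  ⟶  IIS  (L5)  txn=BusRd  M[L5]=50
step 10: P2: load  L2  ⟶  IIS  (L2)  txn=BusRd  M[L2]=40
step 11: P1: load  L3  ⟶  ISS  (L3)  txn=∅  M[L3]=8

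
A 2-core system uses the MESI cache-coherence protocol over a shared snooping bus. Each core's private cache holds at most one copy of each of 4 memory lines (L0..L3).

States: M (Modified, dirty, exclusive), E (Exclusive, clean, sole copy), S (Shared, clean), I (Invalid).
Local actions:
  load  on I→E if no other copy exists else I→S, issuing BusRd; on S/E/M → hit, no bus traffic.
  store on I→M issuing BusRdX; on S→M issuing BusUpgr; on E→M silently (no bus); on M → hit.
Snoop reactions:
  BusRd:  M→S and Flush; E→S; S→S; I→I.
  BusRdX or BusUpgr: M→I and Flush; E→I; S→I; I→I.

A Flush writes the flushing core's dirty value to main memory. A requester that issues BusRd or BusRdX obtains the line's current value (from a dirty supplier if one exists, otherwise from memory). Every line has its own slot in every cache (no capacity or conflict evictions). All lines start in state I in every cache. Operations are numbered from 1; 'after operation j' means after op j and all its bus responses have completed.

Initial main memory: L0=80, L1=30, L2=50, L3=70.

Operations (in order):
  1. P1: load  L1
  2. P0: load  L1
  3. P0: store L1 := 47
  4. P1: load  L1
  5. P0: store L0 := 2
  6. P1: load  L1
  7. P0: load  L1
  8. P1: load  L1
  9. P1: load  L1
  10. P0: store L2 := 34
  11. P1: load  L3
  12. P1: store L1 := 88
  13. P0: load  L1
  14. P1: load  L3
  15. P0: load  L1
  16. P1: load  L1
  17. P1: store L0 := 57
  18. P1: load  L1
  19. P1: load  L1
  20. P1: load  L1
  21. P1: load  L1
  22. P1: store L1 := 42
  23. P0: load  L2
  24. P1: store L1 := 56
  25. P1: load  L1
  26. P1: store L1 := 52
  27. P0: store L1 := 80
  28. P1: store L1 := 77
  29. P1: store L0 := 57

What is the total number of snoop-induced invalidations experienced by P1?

invalidations = 2

step 1: P1: load  L1  ⟶  IE  (L1)  txn=BusRd  M[L1]=30
step 2: P0: load  L1  ⟶  SS  (L1)  txn=BusRd  M[L1]=30
step 3: P0: store L1 := 47  ⟶  MI  (L1)  txn=BusUpgr  M[L1]=30
step 4: P1: load  L1  ⟶  SS  (L1)  txn=BusRd+Flush  M[L1]=47
step 5: P0: store L0 := 2  ⟶  MI  (L0)  txn=BusRdX  M[L0]=80
step 6: P1: load  L1  ⟶  SS  (L1)  txn=∅  M[L1]=47
step 7: P0: load  L1  ⟶  SS  (L1)  txn=∅  M[L1]=47
step 8: P1: load  L1  ⟶  SS  (L1)  txn=∅  M[L1]=47
step 9: P1: load  L1  ⟶  SS  (L1)  txn=∅  M[L1]=47
step 10: P0: store L2 := 34  ⟶  MI  (L2)  txn=BusRdX  M[L2]=50
step 11: P1: load  L3  ⟶  IE  (L3)  txn=BusRd  M[L3]=70
step 12: P1: store L1 := 88  ⟶  IM  (L1)  txn=BusUpgr  M[L1]=47
step 13: P0: load  L1  ⟶  SS  (L1)  txn=BusRd+Flush  M[L1]=88
step 14: P1: load  L3  ⟶  IE  (L3)  txn=∅  M[L3]=70
step 15: P0: load  L1  ⟶  SS  (L1)  txn=∅  M[L1]=88
step 16: P1: load  L1  ⟶  SS  (L1)  txn=∅  M[L1]=88
step 17: P1: store L0 := 57  ⟶  IM  (L0)  txn=BusRdX+Flush  M[L0]=2
step 18: P1: load  L1  ⟶  SS  (L1)  txn=∅  M[L1]=88
step 19: P1: load  L1  ⟶  SS  (L1)  txn=∅  M[L1]=88
step 20: P1: load  L1  ⟶  SS  (L1)  txn=∅  M[L1]=88
step 21: P1: load  L1  ⟶  SS  (L1)  txn=∅  M[L1]=88
step 22: P1: store L1 := 42  ⟶  IM  (L1)  txn=BusUpgr  M[L1]=88
step 23: P0: load  L2  ⟶  MI  (L2)  txn=∅  M[L2]=50
step 24: P1: store L1 := 56  ⟶  IM  (L1)  txn=∅  M[L1]=88
step 25: P1: load  L1  ⟶  IM  (L1)  txn=∅  M[L1]=88
step 26: P1: store L1 := 52  ⟶  IM  (L1)  txn=∅  M[L1]=88
step 27: P0: store L1 := 80  ⟶  MI  (L1)  txn=BusRdX+Flush  M[L1]=52
step 28: P1: store L1 := 77  ⟶  IM  (L1)  txn=BusRdX+Flush  M[L1]=80
step 29: P1: store L0 := 57  ⟶  IM  (L0)  txn=∅  M[L0]=2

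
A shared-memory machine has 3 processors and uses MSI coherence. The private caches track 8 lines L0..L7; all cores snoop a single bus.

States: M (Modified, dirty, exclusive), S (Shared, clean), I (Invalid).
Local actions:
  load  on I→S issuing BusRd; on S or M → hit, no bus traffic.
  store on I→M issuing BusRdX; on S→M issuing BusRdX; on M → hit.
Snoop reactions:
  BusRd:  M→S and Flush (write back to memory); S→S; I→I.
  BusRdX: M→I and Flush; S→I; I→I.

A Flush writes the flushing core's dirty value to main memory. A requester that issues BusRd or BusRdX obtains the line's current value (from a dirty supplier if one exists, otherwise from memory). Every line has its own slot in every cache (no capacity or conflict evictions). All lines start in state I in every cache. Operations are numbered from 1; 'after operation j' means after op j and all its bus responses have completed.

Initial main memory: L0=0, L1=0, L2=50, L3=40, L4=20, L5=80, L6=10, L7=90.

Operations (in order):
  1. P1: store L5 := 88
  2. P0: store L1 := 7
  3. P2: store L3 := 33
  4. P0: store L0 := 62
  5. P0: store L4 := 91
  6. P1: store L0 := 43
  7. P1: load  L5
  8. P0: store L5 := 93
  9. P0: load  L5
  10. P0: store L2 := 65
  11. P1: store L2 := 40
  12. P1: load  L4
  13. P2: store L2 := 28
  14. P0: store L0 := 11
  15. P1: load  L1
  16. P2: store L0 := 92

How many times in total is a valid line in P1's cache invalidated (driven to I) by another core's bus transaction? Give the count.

[1] P1: store L5 := 88 | P0:I, P1:M(88), P2:I | bus: BusRdX
[2] P0: store L1 := 7 | P0:M(7), P1:I, P2:I | bus: BusRdX
[3] P2: store L3 := 33 | P0:I, P1:I, P2:M(33) | bus: BusRdX
[4] P0: store L0 := 62 | P0:M(62), P1:I, P2:I | bus: BusRdX
[5] P0: store L4 := 91 | P0:M(91), P1:I, P2:I | bus: BusRdX
[6] P1: store L0 := 43 | P0:I, P1:M(43), P2:I | bus: BusRdX,Flush
[7] P1: load  L5 | P0:I, P1:M(88), P2:I | bus: none
[8] P0: store L5 := 93 | P0:M(93), P1:I, P2:I | bus: BusRdX,Flush
[9] P0: load  L5 | P0:M(93), P1:I, P2:I | bus: none
[10] P0: store L2 := 65 | P0:M(65), P1:I, P2:I | bus: BusRdX
[11] P1: store L2 := 40 | P0:I, P1:M(40), P2:I | bus: BusRdX,Flush
[12] P1: load  L4 | P0:S(91), P1:S(91), P2:I | bus: BusRd,Flush
[13] P2: store L2 := 28 | P0:I, P1:I, P2:M(28) | bus: BusRdX,Flush
[14] P0: store L0 := 11 | P0:M(11), P1:I, P2:I | bus: BusRdX,Flush
[15] P1: load  L1 | P0:S(7), P1:S(7), P2:I | bus: BusRd,Flush
[16] P2: store L0 := 92 | P0:I, P1:I, P2:M(92) | bus: BusRdX,Flush

invalidations = 3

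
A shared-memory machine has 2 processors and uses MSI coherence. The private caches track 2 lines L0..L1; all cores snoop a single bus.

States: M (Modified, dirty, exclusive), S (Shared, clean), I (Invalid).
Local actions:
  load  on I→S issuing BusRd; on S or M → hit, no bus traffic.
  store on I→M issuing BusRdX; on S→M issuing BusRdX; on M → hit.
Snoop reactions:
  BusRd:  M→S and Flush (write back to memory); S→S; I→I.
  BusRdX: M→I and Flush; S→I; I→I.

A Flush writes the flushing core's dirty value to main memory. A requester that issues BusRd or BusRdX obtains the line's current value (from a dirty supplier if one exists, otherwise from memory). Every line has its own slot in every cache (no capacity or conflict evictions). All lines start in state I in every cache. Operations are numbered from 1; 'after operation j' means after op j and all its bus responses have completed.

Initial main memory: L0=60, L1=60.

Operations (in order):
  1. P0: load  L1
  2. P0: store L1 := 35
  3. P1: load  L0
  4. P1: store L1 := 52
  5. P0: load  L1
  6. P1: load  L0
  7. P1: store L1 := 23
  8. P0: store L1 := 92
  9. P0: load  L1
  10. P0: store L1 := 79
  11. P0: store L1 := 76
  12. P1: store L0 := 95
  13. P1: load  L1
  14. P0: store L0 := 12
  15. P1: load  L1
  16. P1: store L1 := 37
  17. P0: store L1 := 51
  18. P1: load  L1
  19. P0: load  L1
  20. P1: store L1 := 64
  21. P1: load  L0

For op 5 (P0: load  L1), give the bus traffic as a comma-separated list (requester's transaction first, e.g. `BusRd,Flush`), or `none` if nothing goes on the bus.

bus = BusRd,Flush

step 1: P0: load  L1  ⟶  SI  (L1)  txn=BusRd  M[L1]=60
step 2: P0: store L1 := 35  ⟶  MI  (L1)  txn=BusRdX  M[L1]=60
step 3: P1: load  L0  ⟶  IS  (L0)  txn=BusRd  M[L0]=60
step 4: P1: store L1 := 52  ⟶  IM  (L1)  txn=BusRdX+Flush  M[L1]=35
step 5: P0: load  L1  ⟶  SS  (L1)  txn=BusRd+Flush  M[L1]=52
step 6: P1: load  L0  ⟶  IS  (L0)  txn=∅  M[L0]=60
step 7: P1: store L1 := 23  ⟶  IM  (L1)  txn=BusRdX  M[L1]=52
step 8: P0: store L1 := 92  ⟶  MI  (L1)  txn=BusRdX+Flush  M[L1]=23
step 9: P0: load  L1  ⟶  MI  (L1)  txn=∅  M[L1]=23
step 10: P0: store L1 := 79  ⟶  MI  (L1)  txn=∅  M[L1]=23
step 11: P0: store L1 := 76  ⟶  MI  (L1)  txn=∅  M[L1]=23
step 12: P1: store L0 := 95  ⟶  IM  (L0)  txn=BusRdX  M[L0]=60
step 13: P1: load  L1  ⟶  SS  (L1)  txn=BusRd+Flush  M[L1]=76
step 14: P0: store L0 := 12  ⟶  MI  (L0)  txn=BusRdX+Flush  M[L0]=95
step 15: P1: load  L1  ⟶  SS  (L1)  txn=∅  M[L1]=76
step 16: P1: store L1 := 37  ⟶  IM  (L1)  txn=BusRdX  M[L1]=76
step 17: P0: store L1 := 51  ⟶  MI  (L1)  txn=BusRdX+Flush  M[L1]=37
step 18: P1: load  L1  ⟶  SS  (L1)  txn=BusRd+Flush  M[L1]=51
step 19: P0: load  L1  ⟶  SS  (L1)  txn=∅  M[L1]=51
step 20: P1: store L1 := 64  ⟶  IM  (L1)  txn=BusRdX  M[L1]=51
step 21: P1: load  L0  ⟶  SS  (L0)  txn=BusRd+Flush  M[L0]=12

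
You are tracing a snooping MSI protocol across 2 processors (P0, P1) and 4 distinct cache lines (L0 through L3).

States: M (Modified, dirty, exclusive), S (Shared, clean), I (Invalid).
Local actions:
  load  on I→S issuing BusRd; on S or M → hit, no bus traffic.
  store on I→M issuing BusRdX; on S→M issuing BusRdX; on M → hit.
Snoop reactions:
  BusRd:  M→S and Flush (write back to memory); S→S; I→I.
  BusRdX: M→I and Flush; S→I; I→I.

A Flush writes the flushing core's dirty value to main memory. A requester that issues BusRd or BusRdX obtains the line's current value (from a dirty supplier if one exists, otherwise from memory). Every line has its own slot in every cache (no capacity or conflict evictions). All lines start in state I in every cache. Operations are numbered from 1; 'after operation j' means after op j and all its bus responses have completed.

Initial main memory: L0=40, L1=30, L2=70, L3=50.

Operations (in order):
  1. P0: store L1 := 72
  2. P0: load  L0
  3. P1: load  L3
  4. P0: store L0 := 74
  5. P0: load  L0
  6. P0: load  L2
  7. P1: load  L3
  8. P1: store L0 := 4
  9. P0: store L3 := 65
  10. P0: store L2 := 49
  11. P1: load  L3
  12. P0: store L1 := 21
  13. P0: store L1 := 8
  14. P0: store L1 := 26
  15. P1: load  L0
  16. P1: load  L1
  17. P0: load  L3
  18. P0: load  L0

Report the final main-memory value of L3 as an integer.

step 1: P0: store L1 := 72  ⟶  MI  (L1)  txn=BusRdX  M[L1]=30
step 2: P0: load  L0  ⟶  SI  (L0)  txn=BusRd  M[L0]=40
step 3: P1: load  L3  ⟶  IS  (L3)  txn=BusRd  M[L3]=50
step 4: P0: store L0 := 74  ⟶  MI  (L0)  txn=BusRdX  M[L0]=40
step 5: P0: load  L0  ⟶  MI  (L0)  txn=∅  M[L0]=40
step 6: P0: load  L2  ⟶  SI  (L2)  txn=BusRd  M[L2]=70
step 7: P1: load  L3  ⟶  IS  (L3)  txn=∅  M[L3]=50
step 8: P1: store L0 := 4  ⟶  IM  (L0)  txn=BusRdX+Flush  M[L0]=74
step 9: P0: store L3 := 65  ⟶  MI  (L3)  txn=BusRdX  M[L3]=50
step 10: P0: store L2 := 49  ⟶  MI  (L2)  txn=BusRdX  M[L2]=70
step 11: P1: load  L3  ⟶  SS  (L3)  txn=BusRd+Flush  M[L3]=65
step 12: P0: store L1 := 21  ⟶  MI  (L1)  txn=∅  M[L1]=30
step 13: P0: store L1 := 8  ⟶  MI  (L1)  txn=∅  M[L1]=30
step 14: P0: store L1 := 26  ⟶  MI  (L1)  txn=∅  M[L1]=30
step 15: P1: load  L0  ⟶  IM  (L0)  txn=∅  M[L0]=74
step 16: P1: load  L1  ⟶  SS  (L1)  txn=BusRd+Flush  M[L1]=26
step 17: P0: load  L3  ⟶  SS  (L3)  txn=∅  M[L3]=65
step 18: P0: load  L0  ⟶  SS  (L0)  txn=BusRd+Flush  M[L0]=4

memory[L3] = 65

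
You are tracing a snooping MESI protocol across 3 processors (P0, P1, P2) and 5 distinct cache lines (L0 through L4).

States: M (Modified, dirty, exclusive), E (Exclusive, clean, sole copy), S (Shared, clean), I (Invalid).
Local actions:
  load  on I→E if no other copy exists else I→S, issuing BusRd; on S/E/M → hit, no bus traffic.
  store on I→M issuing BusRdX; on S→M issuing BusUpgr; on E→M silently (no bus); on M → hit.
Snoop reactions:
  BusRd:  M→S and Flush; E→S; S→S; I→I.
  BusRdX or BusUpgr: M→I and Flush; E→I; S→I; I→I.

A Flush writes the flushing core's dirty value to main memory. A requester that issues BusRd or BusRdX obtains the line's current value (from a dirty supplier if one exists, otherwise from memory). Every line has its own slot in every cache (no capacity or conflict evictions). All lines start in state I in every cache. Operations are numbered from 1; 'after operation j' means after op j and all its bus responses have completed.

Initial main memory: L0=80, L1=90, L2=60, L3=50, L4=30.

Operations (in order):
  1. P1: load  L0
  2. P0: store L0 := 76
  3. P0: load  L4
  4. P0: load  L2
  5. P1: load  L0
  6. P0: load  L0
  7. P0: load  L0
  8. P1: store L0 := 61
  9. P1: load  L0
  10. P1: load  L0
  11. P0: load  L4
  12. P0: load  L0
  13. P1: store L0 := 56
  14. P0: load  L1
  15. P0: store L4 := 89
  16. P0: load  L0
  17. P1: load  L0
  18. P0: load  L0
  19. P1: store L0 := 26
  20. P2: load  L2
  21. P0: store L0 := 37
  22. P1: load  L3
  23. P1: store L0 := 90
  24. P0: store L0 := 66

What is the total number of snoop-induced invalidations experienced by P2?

invalidations = 0

  op1 P1: load  L0 → I/E/I on L0; bus BusRd; mem=80
  op2 P0: store L0 := 76 → M/I/I on L0; bus BusRdX; mem=80
  op3 P0: load  L4 → E/I/I on L4; bus BusRd; mem=30
  op4 P0: load  L2 → E/I/I on L2; bus BusRd; mem=60
  op5 P1: load  L0 → S/S/I on L0; bus BusRd Flush; mem=76
  op6 P0: load  L0 → S/S/I on L0; bus (none); mem=76
  op7 P0: load  L0 → S/S/I on L0; bus (none); mem=76
  op8 P1: store L0 := 61 → I/M/I on L0; bus BusUpgr; mem=76
  op9 P1: load  L0 → I/M/I on L0; bus (none); mem=76
  op10 P1: load  L0 → I/M/I on L0; bus (none); mem=76
  op11 P0: load  L4 → E/I/I on L4; bus (none); mem=30
  op12 P0: load  L0 → S/S/I on L0; bus BusRd Flush; mem=61
  op13 P1: store L0 := 56 → I/M/I on L0; bus BusUpgr; mem=61
  op14 P0: load  L1 → E/I/I on L1; bus BusRd; mem=90
  op15 P0: store L4 := 89 → M/I/I on L4; bus (none); mem=30
  op16 P0: load  L0 → S/S/I on L0; bus BusRd Flush; mem=56
  op17 P1: load  L0 → S/S/I on L0; bus (none); mem=56
  op18 P0: load  L0 → S/S/I on L0; bus (none); mem=56
  op19 P1: store L0 := 26 → I/M/I on L0; bus BusUpgr; mem=56
  op20 P2: load  L2 → S/I/S on L2; bus BusRd; mem=60
  op21 P0: store L0 := 37 → M/I/I on L0; bus BusRdX Flush; mem=26
  op22 P1: load  L3 → I/E/I on L3; bus BusRd; mem=50
  op23 P1: store L0 := 90 → I/M/I on L0; bus BusRdX Flush; mem=37
  op24 P0: store L0 := 66 → M/I/I on L0; bus BusRdX Flush; mem=90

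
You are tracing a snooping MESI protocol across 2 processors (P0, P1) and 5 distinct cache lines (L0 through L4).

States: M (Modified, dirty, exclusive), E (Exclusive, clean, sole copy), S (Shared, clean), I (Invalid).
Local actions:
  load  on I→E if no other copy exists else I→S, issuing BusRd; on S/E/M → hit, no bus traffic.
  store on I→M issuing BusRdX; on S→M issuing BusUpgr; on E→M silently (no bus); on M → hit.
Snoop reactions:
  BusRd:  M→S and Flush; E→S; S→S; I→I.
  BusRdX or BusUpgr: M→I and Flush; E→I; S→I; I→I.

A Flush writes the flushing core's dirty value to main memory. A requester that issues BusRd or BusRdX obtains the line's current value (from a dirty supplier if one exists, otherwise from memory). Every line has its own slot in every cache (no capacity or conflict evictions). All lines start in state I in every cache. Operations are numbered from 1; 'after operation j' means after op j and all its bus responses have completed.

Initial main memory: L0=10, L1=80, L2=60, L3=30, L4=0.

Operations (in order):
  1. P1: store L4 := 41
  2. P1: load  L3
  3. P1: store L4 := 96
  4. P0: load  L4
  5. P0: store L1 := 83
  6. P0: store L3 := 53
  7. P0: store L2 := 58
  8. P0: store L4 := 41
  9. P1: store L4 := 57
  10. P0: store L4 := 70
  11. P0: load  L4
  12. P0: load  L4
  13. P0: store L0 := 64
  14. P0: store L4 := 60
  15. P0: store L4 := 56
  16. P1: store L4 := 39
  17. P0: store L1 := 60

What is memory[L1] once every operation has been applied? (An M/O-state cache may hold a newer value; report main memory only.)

1. P1: store L4 := 41  bus=[BusRdX]  L4: P0=I P1=M  mem[L4]=0
2. P1: load  L3  bus=[BusRd]  L3: P0=I P1=E  mem[L3]=30
3. P1: store L4 := 96  bus=[-]  L4: P0=I P1=M  mem[L4]=0
4. P0: load  L4  bus=[BusRd,Flush]  L4: P0=S P1=S  mem[L4]=96
5. P0: store L1 := 83  bus=[BusRdX]  L1: P0=M P1=I  mem[L1]=80
6. P0: store L3 := 53  bus=[BusRdX]  L3: P0=M P1=I  mem[L3]=30
7. P0: store L2 := 58  bus=[BusRdX]  L2: P0=M P1=I  mem[L2]=60
8. P0: store L4 := 41  bus=[BusUpgr]  L4: P0=M P1=I  mem[L4]=96
9. P1: store L4 := 57  bus=[BusRdX,Flush]  L4: P0=I P1=M  mem[L4]=41
10. P0: store L4 := 70  bus=[BusRdX,Flush]  L4: P0=M P1=I  mem[L4]=57
11. P0: load  L4  bus=[-]  L4: P0=M P1=I  mem[L4]=57
12. P0: load  L4  bus=[-]  L4: P0=M P1=I  mem[L4]=57
13. P0: store L0 := 64  bus=[BusRdX]  L0: P0=M P1=I  mem[L0]=10
14. P0: store L4 := 60  bus=[-]  L4: P0=M P1=I  mem[L4]=57
15. P0: store L4 := 56  bus=[-]  L4: P0=M P1=I  mem[L4]=57
16. P1: store L4 := 39  bus=[BusRdX,Flush]  L4: P0=I P1=M  mem[L4]=56
17. P0: store L1 := 60  bus=[-]  L1: P0=M P1=I  mem[L1]=80

memory[L1] = 80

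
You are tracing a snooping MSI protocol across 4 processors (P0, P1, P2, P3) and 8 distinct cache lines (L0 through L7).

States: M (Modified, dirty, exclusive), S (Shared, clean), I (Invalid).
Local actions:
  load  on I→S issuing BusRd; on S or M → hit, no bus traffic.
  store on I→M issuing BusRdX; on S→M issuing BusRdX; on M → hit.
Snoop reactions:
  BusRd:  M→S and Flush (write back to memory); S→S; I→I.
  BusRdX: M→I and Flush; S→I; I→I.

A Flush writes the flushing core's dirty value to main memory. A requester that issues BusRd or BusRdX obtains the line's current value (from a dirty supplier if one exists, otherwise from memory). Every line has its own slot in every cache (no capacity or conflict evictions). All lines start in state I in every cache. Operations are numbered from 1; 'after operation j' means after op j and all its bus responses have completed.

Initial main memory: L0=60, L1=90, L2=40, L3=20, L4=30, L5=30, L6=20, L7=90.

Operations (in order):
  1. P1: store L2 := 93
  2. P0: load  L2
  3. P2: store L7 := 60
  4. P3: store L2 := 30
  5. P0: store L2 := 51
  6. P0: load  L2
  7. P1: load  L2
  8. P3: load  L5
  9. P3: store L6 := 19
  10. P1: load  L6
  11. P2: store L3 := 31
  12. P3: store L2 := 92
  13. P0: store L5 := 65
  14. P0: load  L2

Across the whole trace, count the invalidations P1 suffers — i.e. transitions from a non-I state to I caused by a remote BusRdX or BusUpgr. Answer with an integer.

[1] P1: store L2 := 93 | P0:I, P1:M(93), P2:I, P3:I | bus: BusRdX
[2] P0: load  L2 | P0:S(93), P1:S(93), P2:I, P3:I | bus: BusRd,Flush
[3] P2: store L7 := 60 | P0:I, P1:I, P2:M(60), P3:I | bus: BusRdX
[4] P3: store L2 := 30 | P0:I, P1:I, P2:I, P3:M(30) | bus: BusRdX
[5] P0: store L2 := 51 | P0:M(51), P1:I, P2:I, P3:I | bus: BusRdX,Flush
[6] P0: load  L2 | P0:M(51), P1:I, P2:I, P3:I | bus: none
[7] P1: load  L2 | P0:S(51), P1:S(51), P2:I, P3:I | bus: BusRd,Flush
[8] P3: load  L5 | P0:I, P1:I, P2:I, P3:S(30) | bus: BusRd
[9] P3: store L6 := 19 | P0:I, P1:I, P2:I, P3:M(19) | bus: BusRdX
[10] P1: load  L6 | P0:I, P1:S(19), P2:I, P3:S(19) | bus: BusRd,Flush
[11] P2: store L3 := 31 | P0:I, P1:I, P2:M(31), P3:I | bus: BusRdX
[12] P3: store L2 := 92 | P0:I, P1:I, P2:I, P3:M(92) | bus: BusRdX
[13] P0: store L5 := 65 | P0:M(65), P1:I, P2:I, P3:I | bus: BusRdX
[14] P0: load  L2 | P0:S(92), P1:I, P2:I, P3:S(92) | bus: BusRd,Flush

invalidations = 2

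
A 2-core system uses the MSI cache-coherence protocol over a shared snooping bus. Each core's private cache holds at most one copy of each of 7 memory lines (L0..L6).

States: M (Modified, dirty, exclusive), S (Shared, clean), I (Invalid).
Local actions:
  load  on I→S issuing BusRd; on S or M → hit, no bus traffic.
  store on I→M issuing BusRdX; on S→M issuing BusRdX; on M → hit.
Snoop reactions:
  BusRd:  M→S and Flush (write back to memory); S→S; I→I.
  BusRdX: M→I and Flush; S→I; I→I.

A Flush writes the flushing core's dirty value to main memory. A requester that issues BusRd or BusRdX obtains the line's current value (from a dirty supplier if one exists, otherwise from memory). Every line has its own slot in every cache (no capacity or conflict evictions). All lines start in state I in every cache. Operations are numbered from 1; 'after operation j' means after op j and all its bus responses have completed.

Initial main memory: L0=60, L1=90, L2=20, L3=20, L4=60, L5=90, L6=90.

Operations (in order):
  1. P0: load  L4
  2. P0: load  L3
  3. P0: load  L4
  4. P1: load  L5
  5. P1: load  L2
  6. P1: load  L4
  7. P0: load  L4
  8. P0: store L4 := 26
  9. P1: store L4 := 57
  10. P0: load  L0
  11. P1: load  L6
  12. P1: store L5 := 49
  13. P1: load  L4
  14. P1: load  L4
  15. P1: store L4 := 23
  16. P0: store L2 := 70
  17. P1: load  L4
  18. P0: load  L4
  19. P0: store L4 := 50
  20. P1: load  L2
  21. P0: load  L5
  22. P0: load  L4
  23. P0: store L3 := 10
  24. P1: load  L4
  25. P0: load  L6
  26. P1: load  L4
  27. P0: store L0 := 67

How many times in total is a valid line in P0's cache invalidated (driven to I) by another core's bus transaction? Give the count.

invalidations = 1

[1] P0: load  L4 | P0:S(60), P1:I | bus: BusRd
[2] P0: load  L3 | P0:S(20), P1:I | bus: BusRd
[3] P0: load  L4 | P0:S(60), P1:I | bus: none
[4] P1: load  L5 | P0:I, P1:S(90) | bus: BusRd
[5] P1: load  L2 | P0:I, P1:S(20) | bus: BusRd
[6] P1: load  L4 | P0:S(60), P1:S(60) | bus: BusRd
[7] P0: load  L4 | P0:S(60), P1:S(60) | bus: none
[8] P0: store L4 := 26 | P0:M(26), P1:I | bus: BusRdX
[9] P1: store L4 := 57 | P0:I, P1:M(57) | bus: BusRdX,Flush
[10] P0: load  L0 | P0:S(60), P1:I | bus: BusRd
[11] P1: load  L6 | P0:I, P1:S(90) | bus: BusRd
[12] P1: store L5 := 49 | P0:I, P1:M(49) | bus: BusRdX
[13] P1: load  L4 | P0:I, P1:M(57) | bus: none
[14] P1: load  L4 | P0:I, P1:M(57) | bus: none
[15] P1: store L4 := 23 | P0:I, P1:M(23) | bus: none
[16] P0: store L2 := 70 | P0:M(70), P1:I | bus: BusRdX
[17] P1: load  L4 | P0:I, P1:M(23) | bus: none
[18] P0: load  L4 | P0:S(23), P1:S(23) | bus: BusRd,Flush
[19] P0: store L4 := 50 | P0:M(50), P1:I | bus: BusRdX
[20] P1: load  L2 | P0:S(70), P1:S(70) | bus: BusRd,Flush
[21] P0: load  L5 | P0:S(49), P1:S(49) | bus: BusRd,Flush
[22] P0: load  L4 | P0:M(50), P1:I | bus: none
[23] P0: store L3 := 10 | P0:M(10), P1:I | bus: BusRdX
[24] P1: load  L4 | P0:S(50), P1:S(50) | bus: BusRd,Flush
[25] P0: load  L6 | P0:S(90), P1:S(90) | bus: BusRd
[26] P1: load  L4 | P0:S(50), P1:S(50) | bus: none
[27] P0: store L0 := 67 | P0:M(67), P1:I | bus: BusRdX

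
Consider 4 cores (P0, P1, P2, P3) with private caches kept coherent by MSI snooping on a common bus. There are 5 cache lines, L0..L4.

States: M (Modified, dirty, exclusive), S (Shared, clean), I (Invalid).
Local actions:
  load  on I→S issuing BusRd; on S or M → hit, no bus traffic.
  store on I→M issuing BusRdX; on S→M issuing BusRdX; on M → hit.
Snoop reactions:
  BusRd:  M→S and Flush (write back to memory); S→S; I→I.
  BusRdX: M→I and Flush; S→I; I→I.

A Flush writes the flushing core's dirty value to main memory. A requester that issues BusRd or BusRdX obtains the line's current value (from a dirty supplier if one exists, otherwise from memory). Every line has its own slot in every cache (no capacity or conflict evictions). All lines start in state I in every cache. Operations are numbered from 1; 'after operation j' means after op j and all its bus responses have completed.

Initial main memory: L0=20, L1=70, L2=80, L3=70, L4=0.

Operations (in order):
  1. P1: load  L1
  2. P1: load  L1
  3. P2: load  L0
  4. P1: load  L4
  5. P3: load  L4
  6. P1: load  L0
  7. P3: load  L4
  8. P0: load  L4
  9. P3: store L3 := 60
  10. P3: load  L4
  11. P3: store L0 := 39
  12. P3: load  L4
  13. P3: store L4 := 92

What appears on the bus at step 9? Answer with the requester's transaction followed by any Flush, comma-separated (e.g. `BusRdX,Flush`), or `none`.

[1] P1: load  L1 | P0:I, P1:S(70), P2:I, P3:I | bus: BusRd
[2] P1: load  L1 | P0:I, P1:S(70), P2:I, P3:I | bus: none
[3] P2: load  L0 | P0:I, P1:I, P2:S(20), P3:I | bus: BusRd
[4] P1: load  L4 | P0:I, P1:S(0), P2:I, P3:I | bus: BusRd
[5] P3: load  L4 | P0:I, P1:S(0), P2:I, P3:S(0) | bus: BusRd
[6] P1: load  L0 | P0:I, P1:S(20), P2:S(20), P3:I | bus: BusRd
[7] P3: load  L4 | P0:I, P1:S(0), P2:I, P3:S(0) | bus: none
[8] P0: load  L4 | P0:S(0), P1:S(0), P2:I, P3:S(0) | bus: BusRd
[9] P3: store L3 := 60 | P0:I, P1:I, P2:I, P3:M(60) | bus: BusRdX
[10] P3: load  L4 | P0:S(0), P1:S(0), P2:I, P3:S(0) | bus: none
[11] P3: store L0 := 39 | P0:I, P1:I, P2:I, P3:M(39) | bus: BusRdX
[12] P3: load  L4 | P0:S(0), P1:S(0), P2:I, P3:S(0) | bus: none
[13] P3: store L4 := 92 | P0:I, P1:I, P2:I, P3:M(92) | bus: BusRdX

bus = BusRdX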